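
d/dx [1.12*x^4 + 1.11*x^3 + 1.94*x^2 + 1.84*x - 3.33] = 4.48*x^3 + 3.33*x^2 + 3.88*x + 1.84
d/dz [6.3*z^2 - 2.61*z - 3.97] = 12.6*z - 2.61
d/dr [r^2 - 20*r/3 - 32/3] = 2*r - 20/3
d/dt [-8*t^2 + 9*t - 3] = 9 - 16*t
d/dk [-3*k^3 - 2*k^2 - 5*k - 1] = -9*k^2 - 4*k - 5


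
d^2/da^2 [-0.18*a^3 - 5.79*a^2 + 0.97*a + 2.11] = -1.08*a - 11.58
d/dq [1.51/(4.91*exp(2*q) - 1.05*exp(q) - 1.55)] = (1.5855 - 14.8282*exp(q))*exp(q)/(-4.91*exp(2*q) + 1.05*exp(q) + 1.55)^2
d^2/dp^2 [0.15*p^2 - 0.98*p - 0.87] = 0.300000000000000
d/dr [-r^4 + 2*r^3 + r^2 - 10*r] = -4*r^3 + 6*r^2 + 2*r - 10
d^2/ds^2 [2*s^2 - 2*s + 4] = 4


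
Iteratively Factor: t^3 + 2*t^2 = (t + 2)*(t^2) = t*(t + 2)*(t)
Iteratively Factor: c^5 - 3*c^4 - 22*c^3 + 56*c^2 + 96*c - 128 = (c + 2)*(c^4 - 5*c^3 - 12*c^2 + 80*c - 64) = (c - 4)*(c + 2)*(c^3 - c^2 - 16*c + 16) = (c - 4)*(c + 2)*(c + 4)*(c^2 - 5*c + 4) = (c - 4)^2*(c + 2)*(c + 4)*(c - 1)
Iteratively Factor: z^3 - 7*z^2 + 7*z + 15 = (z + 1)*(z^2 - 8*z + 15) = (z - 3)*(z + 1)*(z - 5)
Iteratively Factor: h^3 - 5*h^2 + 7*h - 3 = (h - 1)*(h^2 - 4*h + 3) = (h - 3)*(h - 1)*(h - 1)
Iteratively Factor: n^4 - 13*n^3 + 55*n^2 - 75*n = (n - 5)*(n^3 - 8*n^2 + 15*n) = (n - 5)*(n - 3)*(n^2 - 5*n) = n*(n - 5)*(n - 3)*(n - 5)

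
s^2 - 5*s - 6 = (s - 6)*(s + 1)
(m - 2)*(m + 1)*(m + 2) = m^3 + m^2 - 4*m - 4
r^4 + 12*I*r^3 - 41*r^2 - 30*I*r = r*(r + I)*(r + 5*I)*(r + 6*I)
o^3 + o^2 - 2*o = o*(o - 1)*(o + 2)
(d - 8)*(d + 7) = d^2 - d - 56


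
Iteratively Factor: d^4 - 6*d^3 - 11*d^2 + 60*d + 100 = (d - 5)*(d^3 - d^2 - 16*d - 20) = (d - 5)^2*(d^2 + 4*d + 4) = (d - 5)^2*(d + 2)*(d + 2)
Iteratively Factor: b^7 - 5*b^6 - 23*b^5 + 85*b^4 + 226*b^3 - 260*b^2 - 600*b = (b)*(b^6 - 5*b^5 - 23*b^4 + 85*b^3 + 226*b^2 - 260*b - 600) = b*(b - 5)*(b^5 - 23*b^3 - 30*b^2 + 76*b + 120) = b*(b - 5)*(b + 2)*(b^4 - 2*b^3 - 19*b^2 + 8*b + 60) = b*(b - 5)*(b + 2)^2*(b^3 - 4*b^2 - 11*b + 30) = b*(b - 5)*(b - 2)*(b + 2)^2*(b^2 - 2*b - 15) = b*(b - 5)^2*(b - 2)*(b + 2)^2*(b + 3)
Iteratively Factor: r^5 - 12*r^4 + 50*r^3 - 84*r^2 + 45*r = (r - 5)*(r^4 - 7*r^3 + 15*r^2 - 9*r) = (r - 5)*(r - 3)*(r^3 - 4*r^2 + 3*r) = (r - 5)*(r - 3)*(r - 1)*(r^2 - 3*r) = r*(r - 5)*(r - 3)*(r - 1)*(r - 3)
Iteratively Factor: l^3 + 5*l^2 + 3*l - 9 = (l + 3)*(l^2 + 2*l - 3) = (l - 1)*(l + 3)*(l + 3)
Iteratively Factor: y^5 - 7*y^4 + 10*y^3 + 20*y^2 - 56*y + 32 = (y - 4)*(y^4 - 3*y^3 - 2*y^2 + 12*y - 8) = (y - 4)*(y - 2)*(y^3 - y^2 - 4*y + 4) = (y - 4)*(y - 2)*(y - 1)*(y^2 - 4) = (y - 4)*(y - 2)*(y - 1)*(y + 2)*(y - 2)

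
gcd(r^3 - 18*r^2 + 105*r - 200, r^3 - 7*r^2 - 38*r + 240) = r^2 - 13*r + 40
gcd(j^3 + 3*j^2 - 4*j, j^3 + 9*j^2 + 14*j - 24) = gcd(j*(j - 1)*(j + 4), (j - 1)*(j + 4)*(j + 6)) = j^2 + 3*j - 4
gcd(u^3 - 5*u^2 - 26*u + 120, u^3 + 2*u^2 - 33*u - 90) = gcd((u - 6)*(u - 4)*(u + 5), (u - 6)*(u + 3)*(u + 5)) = u^2 - u - 30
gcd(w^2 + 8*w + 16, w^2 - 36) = 1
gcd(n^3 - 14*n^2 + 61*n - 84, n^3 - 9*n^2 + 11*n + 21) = n^2 - 10*n + 21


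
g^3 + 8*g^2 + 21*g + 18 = (g + 2)*(g + 3)^2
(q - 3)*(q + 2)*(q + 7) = q^3 + 6*q^2 - 13*q - 42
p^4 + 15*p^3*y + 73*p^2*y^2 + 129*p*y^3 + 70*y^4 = (p + y)*(p + 2*y)*(p + 5*y)*(p + 7*y)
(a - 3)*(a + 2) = a^2 - a - 6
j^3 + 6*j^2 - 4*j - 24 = (j - 2)*(j + 2)*(j + 6)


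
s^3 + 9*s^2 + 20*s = s*(s + 4)*(s + 5)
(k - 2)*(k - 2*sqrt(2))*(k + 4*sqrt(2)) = k^3 - 2*k^2 + 2*sqrt(2)*k^2 - 16*k - 4*sqrt(2)*k + 32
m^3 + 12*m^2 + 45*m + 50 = (m + 2)*(m + 5)^2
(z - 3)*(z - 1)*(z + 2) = z^3 - 2*z^2 - 5*z + 6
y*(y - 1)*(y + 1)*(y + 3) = y^4 + 3*y^3 - y^2 - 3*y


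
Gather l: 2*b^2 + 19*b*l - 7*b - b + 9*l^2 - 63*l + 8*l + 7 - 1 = 2*b^2 - 8*b + 9*l^2 + l*(19*b - 55) + 6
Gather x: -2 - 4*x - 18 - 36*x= -40*x - 20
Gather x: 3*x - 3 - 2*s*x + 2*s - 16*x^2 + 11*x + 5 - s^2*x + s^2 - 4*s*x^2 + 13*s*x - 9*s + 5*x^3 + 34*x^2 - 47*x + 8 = s^2 - 7*s + 5*x^3 + x^2*(18 - 4*s) + x*(-s^2 + 11*s - 33) + 10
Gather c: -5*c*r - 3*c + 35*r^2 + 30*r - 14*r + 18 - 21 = c*(-5*r - 3) + 35*r^2 + 16*r - 3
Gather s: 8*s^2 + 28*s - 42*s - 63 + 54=8*s^2 - 14*s - 9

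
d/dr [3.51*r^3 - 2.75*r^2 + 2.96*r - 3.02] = 10.53*r^2 - 5.5*r + 2.96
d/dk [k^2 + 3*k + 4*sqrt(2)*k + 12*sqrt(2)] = 2*k + 3 + 4*sqrt(2)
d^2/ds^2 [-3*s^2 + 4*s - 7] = -6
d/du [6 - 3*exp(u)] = -3*exp(u)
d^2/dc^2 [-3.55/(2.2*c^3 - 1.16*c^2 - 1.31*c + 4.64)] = ((46.86*c - 8.236)*(2.2*c^3 - 1.16*c^2 - 1.31*c + 4.64) - 3.55*(-13.2*c^2 + 4.64*c + 2.62)*(-6.6*c^2 + 2.32*c + 1.31))/(2.2*c^3 - 1.16*c^2 - 1.31*c + 4.64)^3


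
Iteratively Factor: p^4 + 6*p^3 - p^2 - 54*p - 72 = (p + 3)*(p^3 + 3*p^2 - 10*p - 24) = (p + 3)*(p + 4)*(p^2 - p - 6) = (p - 3)*(p + 3)*(p + 4)*(p + 2)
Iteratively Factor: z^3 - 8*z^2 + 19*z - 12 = (z - 4)*(z^2 - 4*z + 3) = (z - 4)*(z - 1)*(z - 3)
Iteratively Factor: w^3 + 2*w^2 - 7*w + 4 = (w - 1)*(w^2 + 3*w - 4) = (w - 1)*(w + 4)*(w - 1)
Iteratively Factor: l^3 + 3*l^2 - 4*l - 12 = (l + 2)*(l^2 + l - 6) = (l - 2)*(l + 2)*(l + 3)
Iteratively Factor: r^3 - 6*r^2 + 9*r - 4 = (r - 1)*(r^2 - 5*r + 4) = (r - 4)*(r - 1)*(r - 1)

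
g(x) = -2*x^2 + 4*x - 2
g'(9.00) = -32.00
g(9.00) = -128.00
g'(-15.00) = 64.00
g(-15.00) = -512.00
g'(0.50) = 2.00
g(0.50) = -0.50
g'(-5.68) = 26.72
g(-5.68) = -89.24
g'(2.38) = -5.52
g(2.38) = -3.81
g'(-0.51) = 6.04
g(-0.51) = -4.56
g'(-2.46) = 13.84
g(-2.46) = -23.94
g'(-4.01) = 20.04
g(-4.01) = -50.20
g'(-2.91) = 15.64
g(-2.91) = -30.58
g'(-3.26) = 17.04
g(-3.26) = -36.30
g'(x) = 4 - 4*x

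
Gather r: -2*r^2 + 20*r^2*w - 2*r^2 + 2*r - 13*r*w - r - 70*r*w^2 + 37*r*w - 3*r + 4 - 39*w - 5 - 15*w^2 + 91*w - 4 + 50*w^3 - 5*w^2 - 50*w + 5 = r^2*(20*w - 4) + r*(-70*w^2 + 24*w - 2) + 50*w^3 - 20*w^2 + 2*w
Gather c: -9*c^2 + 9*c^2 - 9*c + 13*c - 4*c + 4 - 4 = 0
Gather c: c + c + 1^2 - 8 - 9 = 2*c - 16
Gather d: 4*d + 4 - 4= 4*d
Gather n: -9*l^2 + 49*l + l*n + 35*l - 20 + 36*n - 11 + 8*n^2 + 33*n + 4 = -9*l^2 + 84*l + 8*n^2 + n*(l + 69) - 27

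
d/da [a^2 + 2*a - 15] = 2*a + 2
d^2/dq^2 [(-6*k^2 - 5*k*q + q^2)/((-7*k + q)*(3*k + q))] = 2*k*(639*k^3 - 243*k^2*q + 45*k*q^2 - q^3)/(-9261*k^6 - 5292*k^5*q + 315*k^4*q^2 + 440*k^3*q^3 - 15*k^2*q^4 - 12*k*q^5 + q^6)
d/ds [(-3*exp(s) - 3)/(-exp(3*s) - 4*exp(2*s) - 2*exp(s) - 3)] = 3*(-(exp(s) + 1)*(3*exp(2*s) + 8*exp(s) + 2) + exp(3*s) + 4*exp(2*s) + 2*exp(s) + 3)*exp(s)/(exp(3*s) + 4*exp(2*s) + 2*exp(s) + 3)^2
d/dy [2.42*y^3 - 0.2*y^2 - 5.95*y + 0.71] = 7.26*y^2 - 0.4*y - 5.95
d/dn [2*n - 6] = 2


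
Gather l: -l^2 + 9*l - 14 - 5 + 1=-l^2 + 9*l - 18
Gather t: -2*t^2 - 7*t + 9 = -2*t^2 - 7*t + 9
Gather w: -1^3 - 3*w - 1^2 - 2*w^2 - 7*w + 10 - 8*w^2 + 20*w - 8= -10*w^2 + 10*w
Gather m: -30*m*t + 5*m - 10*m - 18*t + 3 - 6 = m*(-30*t - 5) - 18*t - 3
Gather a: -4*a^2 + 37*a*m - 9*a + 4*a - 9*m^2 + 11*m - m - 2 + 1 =-4*a^2 + a*(37*m - 5) - 9*m^2 + 10*m - 1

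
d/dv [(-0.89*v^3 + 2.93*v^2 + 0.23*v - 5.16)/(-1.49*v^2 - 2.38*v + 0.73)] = (1.3261*v^4 + 4.2364*v^3 - 8.5798*v^2 - 11.099*v - 12.1129)/(2.2201*v^4 + 7.0924*v^3 + 3.489*v^2 - 3.4748*v + 0.5329)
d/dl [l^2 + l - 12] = 2*l + 1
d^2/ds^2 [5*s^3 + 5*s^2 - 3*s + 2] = 30*s + 10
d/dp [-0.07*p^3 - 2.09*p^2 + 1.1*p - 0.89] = -0.21*p^2 - 4.18*p + 1.1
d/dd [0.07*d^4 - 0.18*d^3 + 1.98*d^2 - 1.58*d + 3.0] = 0.28*d^3 - 0.54*d^2 + 3.96*d - 1.58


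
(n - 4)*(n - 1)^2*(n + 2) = n^4 - 4*n^3 - 3*n^2 + 14*n - 8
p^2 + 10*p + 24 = (p + 4)*(p + 6)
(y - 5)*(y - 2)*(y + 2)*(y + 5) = y^4 - 29*y^2 + 100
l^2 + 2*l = l*(l + 2)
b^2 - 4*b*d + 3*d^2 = (b - 3*d)*(b - d)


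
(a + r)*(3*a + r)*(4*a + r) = 12*a^3 + 19*a^2*r + 8*a*r^2 + r^3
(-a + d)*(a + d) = -a^2 + d^2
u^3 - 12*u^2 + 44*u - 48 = (u - 6)*(u - 4)*(u - 2)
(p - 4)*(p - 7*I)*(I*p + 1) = I*p^3 + 8*p^2 - 4*I*p^2 - 32*p - 7*I*p + 28*I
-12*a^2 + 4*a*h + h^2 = (-2*a + h)*(6*a + h)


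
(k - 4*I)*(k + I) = k^2 - 3*I*k + 4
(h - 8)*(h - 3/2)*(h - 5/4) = h^3 - 43*h^2/4 + 191*h/8 - 15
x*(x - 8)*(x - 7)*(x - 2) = x^4 - 17*x^3 + 86*x^2 - 112*x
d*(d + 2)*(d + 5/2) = d^3 + 9*d^2/2 + 5*d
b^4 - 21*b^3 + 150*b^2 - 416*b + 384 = (b - 8)^2*(b - 3)*(b - 2)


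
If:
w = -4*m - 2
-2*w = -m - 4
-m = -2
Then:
No Solution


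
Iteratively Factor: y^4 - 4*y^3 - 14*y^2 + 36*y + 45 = (y - 3)*(y^3 - y^2 - 17*y - 15) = (y - 3)*(y + 1)*(y^2 - 2*y - 15) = (y - 5)*(y - 3)*(y + 1)*(y + 3)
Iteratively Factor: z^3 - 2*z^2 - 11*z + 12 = (z - 4)*(z^2 + 2*z - 3) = (z - 4)*(z - 1)*(z + 3)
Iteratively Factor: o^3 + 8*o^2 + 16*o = (o + 4)*(o^2 + 4*o) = o*(o + 4)*(o + 4)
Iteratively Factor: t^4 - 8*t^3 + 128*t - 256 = (t - 4)*(t^3 - 4*t^2 - 16*t + 64) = (t - 4)^2*(t^2 - 16) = (t - 4)^2*(t + 4)*(t - 4)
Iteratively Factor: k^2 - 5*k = (k - 5)*(k)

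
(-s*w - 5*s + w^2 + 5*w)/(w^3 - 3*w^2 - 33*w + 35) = (-s + w)/(w^2 - 8*w + 7)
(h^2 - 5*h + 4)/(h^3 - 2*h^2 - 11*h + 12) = 1/(h + 3)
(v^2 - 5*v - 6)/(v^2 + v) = (v - 6)/v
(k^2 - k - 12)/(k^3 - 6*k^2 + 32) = (k + 3)/(k^2 - 2*k - 8)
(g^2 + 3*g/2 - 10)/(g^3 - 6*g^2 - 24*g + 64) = (g - 5/2)/(g^2 - 10*g + 16)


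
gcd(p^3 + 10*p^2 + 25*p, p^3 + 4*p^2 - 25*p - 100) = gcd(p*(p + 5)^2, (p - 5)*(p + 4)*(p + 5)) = p + 5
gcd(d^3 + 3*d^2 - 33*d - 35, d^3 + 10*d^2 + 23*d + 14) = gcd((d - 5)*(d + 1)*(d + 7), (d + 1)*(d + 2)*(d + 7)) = d^2 + 8*d + 7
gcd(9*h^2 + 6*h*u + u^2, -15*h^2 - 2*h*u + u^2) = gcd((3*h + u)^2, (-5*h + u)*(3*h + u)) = 3*h + u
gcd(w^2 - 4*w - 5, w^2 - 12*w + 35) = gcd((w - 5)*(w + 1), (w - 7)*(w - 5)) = w - 5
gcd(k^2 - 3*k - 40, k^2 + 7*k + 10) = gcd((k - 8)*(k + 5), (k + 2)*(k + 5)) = k + 5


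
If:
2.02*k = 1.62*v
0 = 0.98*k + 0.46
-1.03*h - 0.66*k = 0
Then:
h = 0.30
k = -0.47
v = -0.59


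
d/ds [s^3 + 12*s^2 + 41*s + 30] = 3*s^2 + 24*s + 41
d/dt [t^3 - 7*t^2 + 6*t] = 3*t^2 - 14*t + 6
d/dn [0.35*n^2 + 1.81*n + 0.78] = 0.7*n + 1.81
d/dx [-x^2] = -2*x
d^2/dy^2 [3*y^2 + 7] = 6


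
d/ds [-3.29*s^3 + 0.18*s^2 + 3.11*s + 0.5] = -9.87*s^2 + 0.36*s + 3.11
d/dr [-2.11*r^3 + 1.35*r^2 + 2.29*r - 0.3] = -6.33*r^2 + 2.7*r + 2.29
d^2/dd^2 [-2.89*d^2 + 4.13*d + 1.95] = -5.78000000000000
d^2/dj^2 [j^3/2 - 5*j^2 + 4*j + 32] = 3*j - 10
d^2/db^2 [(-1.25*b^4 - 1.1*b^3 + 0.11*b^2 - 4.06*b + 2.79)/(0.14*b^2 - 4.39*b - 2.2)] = (-0.049*b^6 + 4.6095*b^5 - 142.23075*b^4 - 236.26016*b^3 - 135.811416*b^2 - 49.735284*b + 188.744718)/(0.002744*b^6 - 0.258132*b^5 + 7.964922*b^4 - 76.491799*b^3 - 125.16306*b^2 - 63.7428*b - 10.648)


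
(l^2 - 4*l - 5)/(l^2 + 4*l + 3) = (l - 5)/(l + 3)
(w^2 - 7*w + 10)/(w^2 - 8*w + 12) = (w - 5)/(w - 6)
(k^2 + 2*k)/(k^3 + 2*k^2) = 1/k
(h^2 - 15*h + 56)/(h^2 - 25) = (h^2 - 15*h + 56)/(h^2 - 25)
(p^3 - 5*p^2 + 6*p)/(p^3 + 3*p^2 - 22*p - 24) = p*(p^2 - 5*p + 6)/(p^3 + 3*p^2 - 22*p - 24)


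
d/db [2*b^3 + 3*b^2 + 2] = 6*b*(b + 1)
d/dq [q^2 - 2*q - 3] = 2*q - 2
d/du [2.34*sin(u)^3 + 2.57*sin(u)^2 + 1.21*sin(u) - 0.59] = (7.02*sin(u)^2 + 5.14*sin(u) + 1.21)*cos(u)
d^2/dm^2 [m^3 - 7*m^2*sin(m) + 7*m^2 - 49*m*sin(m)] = 7*m^2*sin(m) + 49*m*sin(m) - 28*m*cos(m) + 6*m - 14*sin(m) - 98*cos(m) + 14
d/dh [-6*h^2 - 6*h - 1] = -12*h - 6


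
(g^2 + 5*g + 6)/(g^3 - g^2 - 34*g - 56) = (g + 3)/(g^2 - 3*g - 28)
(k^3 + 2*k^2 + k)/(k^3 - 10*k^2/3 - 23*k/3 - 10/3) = 3*k*(k + 1)/(3*k^2 - 13*k - 10)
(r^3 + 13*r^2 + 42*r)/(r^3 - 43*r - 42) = r*(r + 7)/(r^2 - 6*r - 7)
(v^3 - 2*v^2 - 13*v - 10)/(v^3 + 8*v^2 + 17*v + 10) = (v - 5)/(v + 5)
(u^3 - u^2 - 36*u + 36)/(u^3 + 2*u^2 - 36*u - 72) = (u - 1)/(u + 2)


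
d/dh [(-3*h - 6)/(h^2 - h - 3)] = 3*(-h^2 + h + (h + 2)*(2*h - 1) + 3)/(-h^2 + h + 3)^2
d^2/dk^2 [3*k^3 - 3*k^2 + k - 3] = 18*k - 6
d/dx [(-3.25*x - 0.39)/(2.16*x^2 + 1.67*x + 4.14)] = (7.02*x^2 + 1.6848*x - 12.8037)/(4.6656*x^4 + 7.2144*x^3 + 20.6737*x^2 + 13.8276*x + 17.1396)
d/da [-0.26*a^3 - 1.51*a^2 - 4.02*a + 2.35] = -0.78*a^2 - 3.02*a - 4.02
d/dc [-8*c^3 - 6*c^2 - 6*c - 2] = -24*c^2 - 12*c - 6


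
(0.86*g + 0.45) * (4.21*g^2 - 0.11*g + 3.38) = 3.6206*g^3 + 1.7999*g^2 + 2.8573*g + 1.521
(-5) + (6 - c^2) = 1 - c^2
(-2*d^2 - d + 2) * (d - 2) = -2*d^3 + 3*d^2 + 4*d - 4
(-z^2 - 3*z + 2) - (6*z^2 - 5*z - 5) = -7*z^2 + 2*z + 7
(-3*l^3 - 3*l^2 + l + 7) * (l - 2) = -3*l^4 + 3*l^3 + 7*l^2 + 5*l - 14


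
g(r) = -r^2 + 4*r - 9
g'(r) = 4 - 2*r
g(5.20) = -15.24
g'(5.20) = -6.40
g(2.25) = -5.06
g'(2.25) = -0.50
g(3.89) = -8.57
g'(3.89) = -3.78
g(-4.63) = -48.96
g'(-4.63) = 13.26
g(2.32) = -5.10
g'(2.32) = -0.64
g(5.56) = -17.67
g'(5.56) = -7.12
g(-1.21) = -15.30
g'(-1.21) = 6.42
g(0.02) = -8.92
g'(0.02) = 3.96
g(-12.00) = -201.00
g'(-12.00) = 28.00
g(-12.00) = -201.00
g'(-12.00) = 28.00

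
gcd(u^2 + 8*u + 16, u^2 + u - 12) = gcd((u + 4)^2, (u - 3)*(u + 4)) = u + 4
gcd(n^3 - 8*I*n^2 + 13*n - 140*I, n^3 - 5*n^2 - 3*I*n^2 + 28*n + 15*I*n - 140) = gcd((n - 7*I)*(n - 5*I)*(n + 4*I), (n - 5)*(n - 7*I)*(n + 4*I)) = n^2 - 3*I*n + 28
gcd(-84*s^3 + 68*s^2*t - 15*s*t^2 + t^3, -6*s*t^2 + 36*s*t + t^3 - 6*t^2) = 6*s - t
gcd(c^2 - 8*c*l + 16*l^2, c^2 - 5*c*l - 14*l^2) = 1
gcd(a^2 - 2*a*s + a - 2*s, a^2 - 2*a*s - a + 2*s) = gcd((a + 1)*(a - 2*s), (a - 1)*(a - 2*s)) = -a + 2*s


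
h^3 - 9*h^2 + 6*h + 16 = (h - 8)*(h - 2)*(h + 1)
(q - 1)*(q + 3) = q^2 + 2*q - 3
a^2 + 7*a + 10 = (a + 2)*(a + 5)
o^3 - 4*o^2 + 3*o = o*(o - 3)*(o - 1)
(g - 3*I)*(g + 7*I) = g^2 + 4*I*g + 21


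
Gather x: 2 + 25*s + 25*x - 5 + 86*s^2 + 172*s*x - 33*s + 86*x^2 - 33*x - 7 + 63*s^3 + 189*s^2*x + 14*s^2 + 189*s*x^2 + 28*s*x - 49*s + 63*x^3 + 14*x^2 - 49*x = 63*s^3 + 100*s^2 - 57*s + 63*x^3 + x^2*(189*s + 100) + x*(189*s^2 + 200*s - 57) - 10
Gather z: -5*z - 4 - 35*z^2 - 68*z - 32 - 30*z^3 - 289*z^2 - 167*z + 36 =-30*z^3 - 324*z^2 - 240*z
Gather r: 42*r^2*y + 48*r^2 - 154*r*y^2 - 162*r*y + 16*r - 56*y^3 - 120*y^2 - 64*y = r^2*(42*y + 48) + r*(-154*y^2 - 162*y + 16) - 56*y^3 - 120*y^2 - 64*y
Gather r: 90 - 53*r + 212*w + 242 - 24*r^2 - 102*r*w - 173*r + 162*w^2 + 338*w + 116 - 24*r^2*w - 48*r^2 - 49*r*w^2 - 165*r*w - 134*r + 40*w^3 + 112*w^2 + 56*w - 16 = r^2*(-24*w - 72) + r*(-49*w^2 - 267*w - 360) + 40*w^3 + 274*w^2 + 606*w + 432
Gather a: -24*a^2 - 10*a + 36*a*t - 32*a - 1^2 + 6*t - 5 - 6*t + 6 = -24*a^2 + a*(36*t - 42)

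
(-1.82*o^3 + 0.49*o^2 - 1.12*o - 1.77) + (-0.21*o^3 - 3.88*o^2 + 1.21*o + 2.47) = -2.03*o^3 - 3.39*o^2 + 0.0899999999999999*o + 0.7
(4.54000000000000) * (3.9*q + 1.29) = 17.706*q + 5.8566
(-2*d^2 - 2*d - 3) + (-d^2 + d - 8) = -3*d^2 - d - 11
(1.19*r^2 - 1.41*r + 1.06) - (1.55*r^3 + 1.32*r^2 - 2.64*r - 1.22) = -1.55*r^3 - 0.13*r^2 + 1.23*r + 2.28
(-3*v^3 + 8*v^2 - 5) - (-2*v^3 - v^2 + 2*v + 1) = -v^3 + 9*v^2 - 2*v - 6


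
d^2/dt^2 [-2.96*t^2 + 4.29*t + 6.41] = -5.92000000000000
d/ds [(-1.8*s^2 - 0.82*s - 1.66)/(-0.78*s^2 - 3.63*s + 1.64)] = (5.8944*s^2 - 8.4936*s - 7.3706)/(0.6084*s^4 + 5.6628*s^3 + 10.6185*s^2 - 11.9064*s + 2.6896)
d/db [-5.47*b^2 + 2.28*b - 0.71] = 2.28 - 10.94*b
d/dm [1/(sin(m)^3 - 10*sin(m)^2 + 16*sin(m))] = (-3*cos(m) + 20/tan(m) - 16*cos(m)/sin(m)^2)/((sin(m) - 8)^2*(sin(m) - 2)^2)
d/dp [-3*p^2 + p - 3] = 1 - 6*p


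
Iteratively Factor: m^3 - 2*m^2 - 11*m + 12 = (m + 3)*(m^2 - 5*m + 4) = (m - 4)*(m + 3)*(m - 1)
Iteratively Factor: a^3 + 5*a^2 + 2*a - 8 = (a + 4)*(a^2 + a - 2) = (a - 1)*(a + 4)*(a + 2)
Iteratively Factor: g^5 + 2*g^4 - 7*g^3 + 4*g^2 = (g)*(g^4 + 2*g^3 - 7*g^2 + 4*g) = g^2*(g^3 + 2*g^2 - 7*g + 4) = g^2*(g - 1)*(g^2 + 3*g - 4) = g^2*(g - 1)^2*(g + 4)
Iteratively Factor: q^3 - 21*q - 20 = (q + 1)*(q^2 - q - 20) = (q + 1)*(q + 4)*(q - 5)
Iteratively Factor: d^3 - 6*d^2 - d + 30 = (d + 2)*(d^2 - 8*d + 15) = (d - 5)*(d + 2)*(d - 3)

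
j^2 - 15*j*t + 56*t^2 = (j - 8*t)*(j - 7*t)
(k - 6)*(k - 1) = k^2 - 7*k + 6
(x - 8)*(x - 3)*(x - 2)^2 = x^4 - 15*x^3 + 72*x^2 - 140*x + 96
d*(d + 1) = d^2 + d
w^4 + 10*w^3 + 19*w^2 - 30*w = w*(w - 1)*(w + 5)*(w + 6)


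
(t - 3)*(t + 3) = t^2 - 9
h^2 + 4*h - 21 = (h - 3)*(h + 7)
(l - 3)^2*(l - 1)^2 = l^4 - 8*l^3 + 22*l^2 - 24*l + 9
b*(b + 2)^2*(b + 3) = b^4 + 7*b^3 + 16*b^2 + 12*b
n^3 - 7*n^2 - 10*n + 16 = (n - 8)*(n - 1)*(n + 2)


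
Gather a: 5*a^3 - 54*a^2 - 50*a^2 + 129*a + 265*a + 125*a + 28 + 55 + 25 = 5*a^3 - 104*a^2 + 519*a + 108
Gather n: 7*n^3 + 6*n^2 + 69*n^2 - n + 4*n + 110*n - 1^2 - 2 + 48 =7*n^3 + 75*n^2 + 113*n + 45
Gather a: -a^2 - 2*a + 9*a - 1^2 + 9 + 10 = -a^2 + 7*a + 18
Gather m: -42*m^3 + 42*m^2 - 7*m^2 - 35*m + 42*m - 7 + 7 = -42*m^3 + 35*m^2 + 7*m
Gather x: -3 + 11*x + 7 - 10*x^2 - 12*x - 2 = -10*x^2 - x + 2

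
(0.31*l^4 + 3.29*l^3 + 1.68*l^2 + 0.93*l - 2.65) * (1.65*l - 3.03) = 0.5115*l^5 + 4.4892*l^4 - 7.1967*l^3 - 3.5559*l^2 - 7.1904*l + 8.0295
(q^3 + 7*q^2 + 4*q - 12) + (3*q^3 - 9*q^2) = 4*q^3 - 2*q^2 + 4*q - 12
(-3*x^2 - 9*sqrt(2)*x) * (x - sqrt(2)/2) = -3*x^3 - 15*sqrt(2)*x^2/2 + 9*x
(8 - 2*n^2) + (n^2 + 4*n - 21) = -n^2 + 4*n - 13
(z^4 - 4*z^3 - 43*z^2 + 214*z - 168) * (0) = 0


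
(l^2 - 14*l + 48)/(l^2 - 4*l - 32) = (l - 6)/(l + 4)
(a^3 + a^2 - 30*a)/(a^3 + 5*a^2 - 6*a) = (a - 5)/(a - 1)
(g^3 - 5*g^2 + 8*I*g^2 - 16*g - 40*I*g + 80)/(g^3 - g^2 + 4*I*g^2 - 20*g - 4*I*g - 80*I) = (g + 4*I)/(g + 4)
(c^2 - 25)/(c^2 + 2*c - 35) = (c + 5)/(c + 7)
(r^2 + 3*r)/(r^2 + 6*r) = (r + 3)/(r + 6)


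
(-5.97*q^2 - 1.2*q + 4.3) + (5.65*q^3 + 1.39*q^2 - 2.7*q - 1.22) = 5.65*q^3 - 4.58*q^2 - 3.9*q + 3.08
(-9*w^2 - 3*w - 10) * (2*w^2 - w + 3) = -18*w^4 + 3*w^3 - 44*w^2 + w - 30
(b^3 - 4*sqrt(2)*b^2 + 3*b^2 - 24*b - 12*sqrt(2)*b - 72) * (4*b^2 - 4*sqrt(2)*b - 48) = 4*b^5 - 20*sqrt(2)*b^4 + 12*b^4 - 112*b^3 - 60*sqrt(2)*b^3 - 336*b^2 + 288*sqrt(2)*b^2 + 1152*b + 864*sqrt(2)*b + 3456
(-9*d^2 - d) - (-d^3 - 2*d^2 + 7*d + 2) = d^3 - 7*d^2 - 8*d - 2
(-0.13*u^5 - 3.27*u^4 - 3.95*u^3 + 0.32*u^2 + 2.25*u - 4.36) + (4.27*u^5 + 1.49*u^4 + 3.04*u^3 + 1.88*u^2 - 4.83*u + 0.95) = 4.14*u^5 - 1.78*u^4 - 0.91*u^3 + 2.2*u^2 - 2.58*u - 3.41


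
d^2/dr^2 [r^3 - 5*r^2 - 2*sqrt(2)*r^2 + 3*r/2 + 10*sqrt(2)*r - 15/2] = 6*r - 10 - 4*sqrt(2)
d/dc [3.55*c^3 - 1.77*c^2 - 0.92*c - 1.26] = 10.65*c^2 - 3.54*c - 0.92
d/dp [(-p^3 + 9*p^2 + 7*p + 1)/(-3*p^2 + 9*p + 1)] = (3*p^4 - 18*p^3 + 99*p^2 + 24*p - 2)/(9*p^4 - 54*p^3 + 75*p^2 + 18*p + 1)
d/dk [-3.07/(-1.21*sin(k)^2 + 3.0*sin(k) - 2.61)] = (9.21 - 7.4294*sin(k))*cos(k)/(1.21*sin(k)^2 - 3.0*sin(k) + 2.61)^2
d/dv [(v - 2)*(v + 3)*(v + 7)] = 3*v^2 + 16*v + 1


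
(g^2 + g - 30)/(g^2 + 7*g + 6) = (g - 5)/(g + 1)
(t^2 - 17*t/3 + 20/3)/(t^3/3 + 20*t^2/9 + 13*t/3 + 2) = 3*(3*t^2 - 17*t + 20)/(3*t^3 + 20*t^2 + 39*t + 18)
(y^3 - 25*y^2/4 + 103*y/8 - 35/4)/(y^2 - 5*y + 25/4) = (4*y^2 - 15*y + 14)/(2*(2*y - 5))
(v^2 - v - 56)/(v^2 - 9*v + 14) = (v^2 - v - 56)/(v^2 - 9*v + 14)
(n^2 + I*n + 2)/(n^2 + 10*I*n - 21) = (n^2 + I*n + 2)/(n^2 + 10*I*n - 21)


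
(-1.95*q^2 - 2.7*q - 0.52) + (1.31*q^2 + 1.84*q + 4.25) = -0.64*q^2 - 0.86*q + 3.73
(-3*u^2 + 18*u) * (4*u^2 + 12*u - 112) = -12*u^4 + 36*u^3 + 552*u^2 - 2016*u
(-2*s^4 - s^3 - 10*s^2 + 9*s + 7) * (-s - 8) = 2*s^5 + 17*s^4 + 18*s^3 + 71*s^2 - 79*s - 56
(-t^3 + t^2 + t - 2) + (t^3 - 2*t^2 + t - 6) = -t^2 + 2*t - 8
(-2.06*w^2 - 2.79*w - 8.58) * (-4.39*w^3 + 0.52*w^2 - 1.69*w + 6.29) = 9.0434*w^5 + 11.1769*w^4 + 39.6968*w^3 - 12.7039*w^2 - 3.0489*w - 53.9682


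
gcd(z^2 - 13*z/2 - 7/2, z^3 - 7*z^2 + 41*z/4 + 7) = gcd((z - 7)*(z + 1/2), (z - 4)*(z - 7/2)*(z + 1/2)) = z + 1/2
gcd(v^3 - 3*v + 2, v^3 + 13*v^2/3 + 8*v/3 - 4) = v + 2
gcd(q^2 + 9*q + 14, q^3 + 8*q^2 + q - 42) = q + 7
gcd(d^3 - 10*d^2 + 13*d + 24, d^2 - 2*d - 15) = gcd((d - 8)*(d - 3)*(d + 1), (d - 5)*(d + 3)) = 1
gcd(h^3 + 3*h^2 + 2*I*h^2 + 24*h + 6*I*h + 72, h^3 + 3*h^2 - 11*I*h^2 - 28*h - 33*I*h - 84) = h^2 + h*(3 - 4*I) - 12*I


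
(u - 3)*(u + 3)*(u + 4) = u^3 + 4*u^2 - 9*u - 36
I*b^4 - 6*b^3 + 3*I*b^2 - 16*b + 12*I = (b - I)*(b + 2*I)*(b + 6*I)*(I*b + 1)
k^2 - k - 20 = (k - 5)*(k + 4)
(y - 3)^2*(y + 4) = y^3 - 2*y^2 - 15*y + 36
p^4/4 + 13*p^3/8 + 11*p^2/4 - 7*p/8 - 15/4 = (p/4 + 1/2)*(p - 1)*(p + 5/2)*(p + 3)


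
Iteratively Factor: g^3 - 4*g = (g + 2)*(g^2 - 2*g) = g*(g + 2)*(g - 2)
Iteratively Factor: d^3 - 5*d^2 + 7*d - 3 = (d - 1)*(d^2 - 4*d + 3) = (d - 1)^2*(d - 3)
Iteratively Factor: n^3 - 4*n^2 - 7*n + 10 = (n - 5)*(n^2 + n - 2) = (n - 5)*(n - 1)*(n + 2)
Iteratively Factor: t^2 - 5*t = (t - 5)*(t)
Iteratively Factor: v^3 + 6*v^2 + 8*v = (v + 2)*(v^2 + 4*v) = (v + 2)*(v + 4)*(v)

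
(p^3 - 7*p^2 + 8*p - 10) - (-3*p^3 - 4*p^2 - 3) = 4*p^3 - 3*p^2 + 8*p - 7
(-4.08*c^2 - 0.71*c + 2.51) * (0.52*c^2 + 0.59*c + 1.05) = -2.1216*c^4 - 2.7764*c^3 - 3.3977*c^2 + 0.7354*c + 2.6355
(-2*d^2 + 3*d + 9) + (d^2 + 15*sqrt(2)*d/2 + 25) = -d^2 + 3*d + 15*sqrt(2)*d/2 + 34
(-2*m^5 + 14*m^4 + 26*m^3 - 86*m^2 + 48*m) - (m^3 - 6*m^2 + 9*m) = -2*m^5 + 14*m^4 + 25*m^3 - 80*m^2 + 39*m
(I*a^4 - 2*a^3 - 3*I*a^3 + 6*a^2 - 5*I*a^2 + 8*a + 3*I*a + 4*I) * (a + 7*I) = I*a^5 - 9*a^4 - 3*I*a^4 + 27*a^3 - 19*I*a^3 + 43*a^2 + 45*I*a^2 - 21*a + 60*I*a - 28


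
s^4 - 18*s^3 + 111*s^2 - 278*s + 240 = (s - 8)*(s - 5)*(s - 3)*(s - 2)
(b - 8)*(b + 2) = b^2 - 6*b - 16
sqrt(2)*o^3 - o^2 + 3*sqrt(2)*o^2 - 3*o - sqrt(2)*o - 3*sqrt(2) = (o + 3)*(o - sqrt(2))*(sqrt(2)*o + 1)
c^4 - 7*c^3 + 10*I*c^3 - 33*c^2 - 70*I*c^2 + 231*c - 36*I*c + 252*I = (c - 7)*(c + 3*I)^2*(c + 4*I)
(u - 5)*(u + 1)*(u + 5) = u^3 + u^2 - 25*u - 25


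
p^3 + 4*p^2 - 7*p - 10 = (p - 2)*(p + 1)*(p + 5)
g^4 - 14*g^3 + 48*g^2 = g^2*(g - 8)*(g - 6)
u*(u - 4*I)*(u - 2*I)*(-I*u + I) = -I*u^4 - 6*u^3 + I*u^3 + 6*u^2 + 8*I*u^2 - 8*I*u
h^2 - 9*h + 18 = (h - 6)*(h - 3)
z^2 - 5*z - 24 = (z - 8)*(z + 3)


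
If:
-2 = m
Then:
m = -2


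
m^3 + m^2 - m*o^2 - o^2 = (m + 1)*(m - o)*(m + o)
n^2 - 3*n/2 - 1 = (n - 2)*(n + 1/2)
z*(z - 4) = z^2 - 4*z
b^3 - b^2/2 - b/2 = b*(b - 1)*(b + 1/2)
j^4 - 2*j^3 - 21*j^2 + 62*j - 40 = (j - 4)*(j - 2)*(j - 1)*(j + 5)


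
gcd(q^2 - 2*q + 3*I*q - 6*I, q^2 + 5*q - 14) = q - 2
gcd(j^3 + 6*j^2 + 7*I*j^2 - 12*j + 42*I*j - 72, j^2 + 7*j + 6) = j + 6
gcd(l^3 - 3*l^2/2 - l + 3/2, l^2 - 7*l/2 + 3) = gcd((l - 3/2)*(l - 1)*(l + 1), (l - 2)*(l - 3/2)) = l - 3/2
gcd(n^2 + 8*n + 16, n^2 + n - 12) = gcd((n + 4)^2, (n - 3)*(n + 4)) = n + 4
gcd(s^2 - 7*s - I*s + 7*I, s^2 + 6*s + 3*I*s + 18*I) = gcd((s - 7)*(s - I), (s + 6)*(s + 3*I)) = 1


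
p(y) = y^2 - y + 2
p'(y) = 2*y - 1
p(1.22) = 2.27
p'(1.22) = 1.44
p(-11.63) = 148.89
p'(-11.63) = -24.26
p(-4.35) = 25.27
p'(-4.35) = -9.70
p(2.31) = 5.03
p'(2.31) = 3.62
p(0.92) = 1.93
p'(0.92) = 0.84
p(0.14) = 1.88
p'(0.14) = -0.72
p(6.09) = 33.00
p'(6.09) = 11.18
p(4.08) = 14.57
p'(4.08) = 7.16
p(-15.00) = 242.00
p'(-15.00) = -31.00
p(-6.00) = 44.00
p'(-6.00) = -13.00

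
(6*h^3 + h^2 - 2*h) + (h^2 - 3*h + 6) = 6*h^3 + 2*h^2 - 5*h + 6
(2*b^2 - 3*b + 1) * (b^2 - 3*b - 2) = 2*b^4 - 9*b^3 + 6*b^2 + 3*b - 2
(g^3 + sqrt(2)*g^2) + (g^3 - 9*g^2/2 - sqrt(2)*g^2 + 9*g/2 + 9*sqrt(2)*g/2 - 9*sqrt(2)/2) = 2*g^3 - 9*g^2/2 + 9*g/2 + 9*sqrt(2)*g/2 - 9*sqrt(2)/2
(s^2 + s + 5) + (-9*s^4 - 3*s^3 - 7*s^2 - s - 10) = -9*s^4 - 3*s^3 - 6*s^2 - 5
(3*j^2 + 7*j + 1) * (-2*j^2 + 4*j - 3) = -6*j^4 - 2*j^3 + 17*j^2 - 17*j - 3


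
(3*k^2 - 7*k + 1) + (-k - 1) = 3*k^2 - 8*k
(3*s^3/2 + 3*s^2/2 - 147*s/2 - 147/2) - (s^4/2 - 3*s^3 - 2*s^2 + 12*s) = -s^4/2 + 9*s^3/2 + 7*s^2/2 - 171*s/2 - 147/2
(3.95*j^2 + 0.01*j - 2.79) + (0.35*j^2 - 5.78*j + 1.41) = 4.3*j^2 - 5.77*j - 1.38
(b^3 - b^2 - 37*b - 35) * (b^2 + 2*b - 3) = b^5 + b^4 - 42*b^3 - 106*b^2 + 41*b + 105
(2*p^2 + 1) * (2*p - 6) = 4*p^3 - 12*p^2 + 2*p - 6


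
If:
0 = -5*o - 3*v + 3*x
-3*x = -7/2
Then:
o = 7/10 - 3*v/5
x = 7/6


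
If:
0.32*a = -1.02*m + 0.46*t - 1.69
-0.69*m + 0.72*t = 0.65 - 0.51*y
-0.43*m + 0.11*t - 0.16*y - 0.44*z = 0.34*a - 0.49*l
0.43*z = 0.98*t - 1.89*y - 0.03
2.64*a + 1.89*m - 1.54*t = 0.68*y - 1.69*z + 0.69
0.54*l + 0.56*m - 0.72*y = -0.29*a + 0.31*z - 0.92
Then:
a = -2.13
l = 1.95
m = -0.62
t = 0.81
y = -0.71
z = 4.89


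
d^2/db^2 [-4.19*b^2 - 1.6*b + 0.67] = -8.38000000000000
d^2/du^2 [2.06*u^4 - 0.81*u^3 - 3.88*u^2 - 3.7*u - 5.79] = 24.72*u^2 - 4.86*u - 7.76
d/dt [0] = 0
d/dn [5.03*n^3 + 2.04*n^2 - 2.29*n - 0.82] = 15.09*n^2 + 4.08*n - 2.29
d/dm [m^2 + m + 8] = 2*m + 1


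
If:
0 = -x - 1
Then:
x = -1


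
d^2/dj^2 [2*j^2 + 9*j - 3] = 4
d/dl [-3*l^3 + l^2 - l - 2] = -9*l^2 + 2*l - 1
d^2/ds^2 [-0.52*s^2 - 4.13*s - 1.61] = -1.04000000000000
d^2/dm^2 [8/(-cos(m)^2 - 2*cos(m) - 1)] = 16*(-cos(m) + cos(2*m) - 2)/(cos(m) + 1)^4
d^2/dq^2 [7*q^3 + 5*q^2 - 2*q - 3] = 42*q + 10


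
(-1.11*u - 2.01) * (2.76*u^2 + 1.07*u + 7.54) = -3.0636*u^3 - 6.7353*u^2 - 10.5201*u - 15.1554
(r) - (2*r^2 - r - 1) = -2*r^2 + 2*r + 1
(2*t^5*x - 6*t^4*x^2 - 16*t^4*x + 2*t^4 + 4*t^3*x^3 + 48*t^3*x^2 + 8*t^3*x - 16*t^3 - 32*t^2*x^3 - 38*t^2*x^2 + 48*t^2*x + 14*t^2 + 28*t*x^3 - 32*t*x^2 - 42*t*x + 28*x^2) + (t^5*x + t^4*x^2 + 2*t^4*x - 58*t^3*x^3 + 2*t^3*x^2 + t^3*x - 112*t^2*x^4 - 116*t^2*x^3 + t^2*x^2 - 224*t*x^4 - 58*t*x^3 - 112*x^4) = 3*t^5*x - 5*t^4*x^2 - 14*t^4*x + 2*t^4 - 54*t^3*x^3 + 50*t^3*x^2 + 9*t^3*x - 16*t^3 - 112*t^2*x^4 - 148*t^2*x^3 - 37*t^2*x^2 + 48*t^2*x + 14*t^2 - 224*t*x^4 - 30*t*x^3 - 32*t*x^2 - 42*t*x - 112*x^4 + 28*x^2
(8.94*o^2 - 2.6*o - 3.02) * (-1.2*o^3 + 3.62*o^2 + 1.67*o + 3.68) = -10.728*o^5 + 35.4828*o^4 + 9.1418*o^3 + 17.6248*o^2 - 14.6114*o - 11.1136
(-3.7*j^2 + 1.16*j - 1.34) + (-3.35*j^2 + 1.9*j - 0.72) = -7.05*j^2 + 3.06*j - 2.06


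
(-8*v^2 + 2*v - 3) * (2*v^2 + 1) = -16*v^4 + 4*v^3 - 14*v^2 + 2*v - 3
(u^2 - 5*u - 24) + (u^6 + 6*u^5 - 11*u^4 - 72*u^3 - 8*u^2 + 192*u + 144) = u^6 + 6*u^5 - 11*u^4 - 72*u^3 - 7*u^2 + 187*u + 120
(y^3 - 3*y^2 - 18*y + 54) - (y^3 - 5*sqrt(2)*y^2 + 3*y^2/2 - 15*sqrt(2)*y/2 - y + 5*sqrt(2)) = -9*y^2/2 + 5*sqrt(2)*y^2 - 17*y + 15*sqrt(2)*y/2 - 5*sqrt(2) + 54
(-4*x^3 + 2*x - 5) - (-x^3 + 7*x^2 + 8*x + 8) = -3*x^3 - 7*x^2 - 6*x - 13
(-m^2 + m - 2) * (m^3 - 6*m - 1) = -m^5 + m^4 + 4*m^3 - 5*m^2 + 11*m + 2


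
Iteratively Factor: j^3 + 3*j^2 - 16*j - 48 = (j + 3)*(j^2 - 16) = (j - 4)*(j + 3)*(j + 4)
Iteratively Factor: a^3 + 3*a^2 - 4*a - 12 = (a + 2)*(a^2 + a - 6) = (a + 2)*(a + 3)*(a - 2)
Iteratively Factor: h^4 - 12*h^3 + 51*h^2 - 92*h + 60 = (h - 2)*(h^3 - 10*h^2 + 31*h - 30) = (h - 5)*(h - 2)*(h^2 - 5*h + 6) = (h - 5)*(h - 3)*(h - 2)*(h - 2)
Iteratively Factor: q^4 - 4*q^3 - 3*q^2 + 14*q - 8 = (q - 1)*(q^3 - 3*q^2 - 6*q + 8) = (q - 1)^2*(q^2 - 2*q - 8) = (q - 1)^2*(q + 2)*(q - 4)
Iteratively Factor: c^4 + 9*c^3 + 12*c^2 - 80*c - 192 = (c + 4)*(c^3 + 5*c^2 - 8*c - 48) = (c + 4)^2*(c^2 + c - 12) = (c + 4)^3*(c - 3)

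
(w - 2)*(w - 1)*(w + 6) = w^3 + 3*w^2 - 16*w + 12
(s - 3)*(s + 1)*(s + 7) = s^3 + 5*s^2 - 17*s - 21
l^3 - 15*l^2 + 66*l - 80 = (l - 8)*(l - 5)*(l - 2)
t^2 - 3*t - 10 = (t - 5)*(t + 2)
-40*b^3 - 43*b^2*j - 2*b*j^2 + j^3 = (-8*b + j)*(b + j)*(5*b + j)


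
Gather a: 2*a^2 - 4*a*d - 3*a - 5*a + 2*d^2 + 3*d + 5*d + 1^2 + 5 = 2*a^2 + a*(-4*d - 8) + 2*d^2 + 8*d + 6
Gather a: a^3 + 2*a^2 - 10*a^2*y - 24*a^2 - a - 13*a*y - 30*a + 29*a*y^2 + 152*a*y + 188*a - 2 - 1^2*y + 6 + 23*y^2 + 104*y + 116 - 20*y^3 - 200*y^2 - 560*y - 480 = a^3 + a^2*(-10*y - 22) + a*(29*y^2 + 139*y + 157) - 20*y^3 - 177*y^2 - 457*y - 360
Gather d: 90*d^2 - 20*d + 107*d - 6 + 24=90*d^2 + 87*d + 18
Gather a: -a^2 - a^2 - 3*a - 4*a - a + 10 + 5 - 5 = -2*a^2 - 8*a + 10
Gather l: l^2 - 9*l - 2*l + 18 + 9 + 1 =l^2 - 11*l + 28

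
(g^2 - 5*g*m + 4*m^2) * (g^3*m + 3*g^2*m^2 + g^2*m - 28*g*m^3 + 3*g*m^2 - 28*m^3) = g^5*m - 2*g^4*m^2 + g^4*m - 39*g^3*m^3 - 2*g^3*m^2 + 152*g^2*m^4 - 39*g^2*m^3 - 112*g*m^5 + 152*g*m^4 - 112*m^5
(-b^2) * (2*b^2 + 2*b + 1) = -2*b^4 - 2*b^3 - b^2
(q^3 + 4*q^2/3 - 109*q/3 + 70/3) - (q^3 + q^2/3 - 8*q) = q^2 - 85*q/3 + 70/3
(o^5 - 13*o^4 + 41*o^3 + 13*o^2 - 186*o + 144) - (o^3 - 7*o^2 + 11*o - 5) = o^5 - 13*o^4 + 40*o^3 + 20*o^2 - 197*o + 149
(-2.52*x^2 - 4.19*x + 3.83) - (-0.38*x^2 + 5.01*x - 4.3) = -2.14*x^2 - 9.2*x + 8.13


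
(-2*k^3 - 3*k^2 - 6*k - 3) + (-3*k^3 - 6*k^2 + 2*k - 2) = -5*k^3 - 9*k^2 - 4*k - 5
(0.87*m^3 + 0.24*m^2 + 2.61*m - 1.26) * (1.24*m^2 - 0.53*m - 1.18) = 1.0788*m^5 - 0.1635*m^4 + 2.0826*m^3 - 3.2289*m^2 - 2.412*m + 1.4868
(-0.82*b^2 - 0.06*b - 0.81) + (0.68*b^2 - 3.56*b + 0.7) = -0.14*b^2 - 3.62*b - 0.11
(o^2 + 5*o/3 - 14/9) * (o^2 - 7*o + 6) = o^4 - 16*o^3/3 - 65*o^2/9 + 188*o/9 - 28/3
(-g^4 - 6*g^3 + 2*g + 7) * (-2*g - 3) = 2*g^5 + 15*g^4 + 18*g^3 - 4*g^2 - 20*g - 21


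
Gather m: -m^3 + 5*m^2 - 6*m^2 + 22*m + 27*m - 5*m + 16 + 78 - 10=-m^3 - m^2 + 44*m + 84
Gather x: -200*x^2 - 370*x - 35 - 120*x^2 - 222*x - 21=-320*x^2 - 592*x - 56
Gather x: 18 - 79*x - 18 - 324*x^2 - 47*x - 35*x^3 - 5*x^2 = -35*x^3 - 329*x^2 - 126*x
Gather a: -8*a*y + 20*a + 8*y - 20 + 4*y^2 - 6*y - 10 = a*(20 - 8*y) + 4*y^2 + 2*y - 30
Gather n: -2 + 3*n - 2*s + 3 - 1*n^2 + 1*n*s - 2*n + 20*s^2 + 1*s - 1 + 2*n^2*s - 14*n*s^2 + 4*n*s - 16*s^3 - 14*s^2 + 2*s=n^2*(2*s - 1) + n*(-14*s^2 + 5*s + 1) - 16*s^3 + 6*s^2 + s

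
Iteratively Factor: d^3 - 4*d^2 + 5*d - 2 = (d - 2)*(d^2 - 2*d + 1) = (d - 2)*(d - 1)*(d - 1)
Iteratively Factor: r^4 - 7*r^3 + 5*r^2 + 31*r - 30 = (r + 2)*(r^3 - 9*r^2 + 23*r - 15) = (r - 5)*(r + 2)*(r^2 - 4*r + 3) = (r - 5)*(r - 1)*(r + 2)*(r - 3)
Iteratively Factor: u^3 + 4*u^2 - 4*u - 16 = (u + 2)*(u^2 + 2*u - 8) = (u - 2)*(u + 2)*(u + 4)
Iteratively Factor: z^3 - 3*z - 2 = (z - 2)*(z^2 + 2*z + 1) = (z - 2)*(z + 1)*(z + 1)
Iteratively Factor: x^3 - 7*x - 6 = (x + 2)*(x^2 - 2*x - 3) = (x + 1)*(x + 2)*(x - 3)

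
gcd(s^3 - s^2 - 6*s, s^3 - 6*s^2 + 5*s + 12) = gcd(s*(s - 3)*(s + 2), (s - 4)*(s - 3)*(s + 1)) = s - 3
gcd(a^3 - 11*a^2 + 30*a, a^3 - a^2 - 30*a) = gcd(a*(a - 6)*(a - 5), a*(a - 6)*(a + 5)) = a^2 - 6*a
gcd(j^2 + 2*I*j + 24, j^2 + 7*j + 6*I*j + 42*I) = j + 6*I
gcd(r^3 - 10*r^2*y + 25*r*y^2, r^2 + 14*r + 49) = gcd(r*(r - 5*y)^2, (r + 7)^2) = 1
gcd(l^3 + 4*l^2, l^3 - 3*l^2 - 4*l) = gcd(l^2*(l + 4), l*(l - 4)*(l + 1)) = l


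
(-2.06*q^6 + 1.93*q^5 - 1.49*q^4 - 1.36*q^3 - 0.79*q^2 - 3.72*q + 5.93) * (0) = 0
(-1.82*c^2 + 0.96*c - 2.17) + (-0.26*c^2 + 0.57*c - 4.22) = -2.08*c^2 + 1.53*c - 6.39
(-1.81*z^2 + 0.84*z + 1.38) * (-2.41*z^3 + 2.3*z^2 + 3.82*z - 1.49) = 4.3621*z^5 - 6.1874*z^4 - 8.308*z^3 + 9.0797*z^2 + 4.02*z - 2.0562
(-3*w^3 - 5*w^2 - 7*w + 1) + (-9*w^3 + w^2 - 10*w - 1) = -12*w^3 - 4*w^2 - 17*w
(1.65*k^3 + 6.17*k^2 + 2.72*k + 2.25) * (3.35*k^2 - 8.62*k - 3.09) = 5.5275*k^5 + 6.4465*k^4 - 49.1719*k^3 - 34.9742*k^2 - 27.7998*k - 6.9525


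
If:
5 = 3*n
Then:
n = 5/3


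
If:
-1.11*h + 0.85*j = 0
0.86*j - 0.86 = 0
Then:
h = 0.77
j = 1.00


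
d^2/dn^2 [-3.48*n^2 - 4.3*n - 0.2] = -6.96000000000000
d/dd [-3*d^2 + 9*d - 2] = 9 - 6*d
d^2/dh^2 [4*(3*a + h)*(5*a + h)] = 8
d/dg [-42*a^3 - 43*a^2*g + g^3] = -43*a^2 + 3*g^2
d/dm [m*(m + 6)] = 2*m + 6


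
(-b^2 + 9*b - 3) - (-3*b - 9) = -b^2 + 12*b + 6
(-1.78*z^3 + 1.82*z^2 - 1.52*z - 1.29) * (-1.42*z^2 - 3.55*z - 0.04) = 2.5276*z^5 + 3.7346*z^4 - 4.2314*z^3 + 7.155*z^2 + 4.6403*z + 0.0516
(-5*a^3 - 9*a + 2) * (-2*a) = 10*a^4 + 18*a^2 - 4*a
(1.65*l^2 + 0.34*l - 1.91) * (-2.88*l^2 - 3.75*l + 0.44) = -4.752*l^4 - 7.1667*l^3 + 4.9518*l^2 + 7.3121*l - 0.8404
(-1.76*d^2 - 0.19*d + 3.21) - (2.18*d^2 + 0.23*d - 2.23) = -3.94*d^2 - 0.42*d + 5.44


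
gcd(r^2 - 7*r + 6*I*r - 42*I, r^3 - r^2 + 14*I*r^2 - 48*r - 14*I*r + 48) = r + 6*I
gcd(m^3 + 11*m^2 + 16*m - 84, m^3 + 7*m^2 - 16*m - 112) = m + 7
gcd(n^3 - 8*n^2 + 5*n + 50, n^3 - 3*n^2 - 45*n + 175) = n^2 - 10*n + 25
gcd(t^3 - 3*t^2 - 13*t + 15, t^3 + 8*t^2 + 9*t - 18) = t^2 + 2*t - 3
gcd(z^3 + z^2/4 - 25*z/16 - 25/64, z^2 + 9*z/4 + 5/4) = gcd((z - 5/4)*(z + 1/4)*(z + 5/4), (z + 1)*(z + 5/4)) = z + 5/4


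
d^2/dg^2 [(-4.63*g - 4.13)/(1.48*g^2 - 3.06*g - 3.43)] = ((2.96*g - 3.06)*(4.63*g + 4.13)*(5.92*g - 6.12) + (41.1144*g - 16.1108)*(-1.48*g^2 + 3.06*g + 3.43))/(-1.48*g^2 + 3.06*g + 3.43)^3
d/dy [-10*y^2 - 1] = -20*y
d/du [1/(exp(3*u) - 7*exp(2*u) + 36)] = (14 - 3*exp(u))*exp(2*u)/(exp(3*u) - 7*exp(2*u) + 36)^2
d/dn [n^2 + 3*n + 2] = 2*n + 3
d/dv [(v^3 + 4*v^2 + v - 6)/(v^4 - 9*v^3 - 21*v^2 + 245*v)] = (-v^5 - 15*v^4 - 93*v^3 - 119*v^2 + 6*v - 210)/(v^2*(v^5 - 11*v^4 - 38*v^3 + 602*v^2 + 245*v - 8575))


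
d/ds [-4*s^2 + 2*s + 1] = 2 - 8*s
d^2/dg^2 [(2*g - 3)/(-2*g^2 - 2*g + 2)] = (-(2*g - 3)*(2*g + 1)^2 + (6*g - 1)*(g^2 + g - 1))/(g^2 + g - 1)^3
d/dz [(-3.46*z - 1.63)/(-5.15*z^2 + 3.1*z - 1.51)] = (-17.819*z^2 - 16.789*z + 10.2776)/(26.5225*z^4 - 31.93*z^3 + 25.163*z^2 - 9.362*z + 2.2801)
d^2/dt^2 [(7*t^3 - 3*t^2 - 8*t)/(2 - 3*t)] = 6*(-21*t^3 + 42*t^2 - 28*t + 20)/(27*t^3 - 54*t^2 + 36*t - 8)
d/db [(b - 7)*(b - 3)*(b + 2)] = 3*b^2 - 16*b + 1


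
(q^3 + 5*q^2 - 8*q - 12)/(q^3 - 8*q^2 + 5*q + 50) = (q^3 + 5*q^2 - 8*q - 12)/(q^3 - 8*q^2 + 5*q + 50)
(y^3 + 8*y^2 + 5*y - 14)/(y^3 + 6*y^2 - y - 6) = (y^2 + 9*y + 14)/(y^2 + 7*y + 6)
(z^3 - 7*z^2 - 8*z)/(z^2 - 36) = z*(z^2 - 7*z - 8)/(z^2 - 36)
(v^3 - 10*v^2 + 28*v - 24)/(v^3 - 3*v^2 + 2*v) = (v^2 - 8*v + 12)/(v*(v - 1))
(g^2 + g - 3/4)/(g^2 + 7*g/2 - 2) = (g + 3/2)/(g + 4)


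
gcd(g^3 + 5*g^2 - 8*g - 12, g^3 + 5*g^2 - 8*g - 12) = g^3 + 5*g^2 - 8*g - 12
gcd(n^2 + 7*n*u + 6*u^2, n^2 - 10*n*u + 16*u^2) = 1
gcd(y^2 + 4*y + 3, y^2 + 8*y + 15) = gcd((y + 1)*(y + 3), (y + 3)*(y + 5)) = y + 3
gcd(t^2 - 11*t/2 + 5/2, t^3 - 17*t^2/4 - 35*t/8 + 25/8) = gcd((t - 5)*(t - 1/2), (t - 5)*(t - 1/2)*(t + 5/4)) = t^2 - 11*t/2 + 5/2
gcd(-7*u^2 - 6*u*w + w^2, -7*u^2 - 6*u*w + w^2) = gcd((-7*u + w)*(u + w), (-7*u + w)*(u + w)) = 7*u^2 + 6*u*w - w^2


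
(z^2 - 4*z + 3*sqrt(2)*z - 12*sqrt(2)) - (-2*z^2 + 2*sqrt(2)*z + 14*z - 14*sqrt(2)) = 3*z^2 - 18*z + sqrt(2)*z + 2*sqrt(2)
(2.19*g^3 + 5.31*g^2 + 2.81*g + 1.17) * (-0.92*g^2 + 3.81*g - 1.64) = -2.0148*g^5 + 3.4587*g^4 + 14.0543*g^3 + 0.921300000000002*g^2 - 0.1507*g - 1.9188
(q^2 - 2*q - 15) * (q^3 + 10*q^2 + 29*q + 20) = q^5 + 8*q^4 - 6*q^3 - 188*q^2 - 475*q - 300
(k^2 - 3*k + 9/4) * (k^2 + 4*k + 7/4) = k^4 + k^3 - 8*k^2 + 15*k/4 + 63/16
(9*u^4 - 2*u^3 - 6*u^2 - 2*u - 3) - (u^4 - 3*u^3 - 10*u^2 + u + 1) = 8*u^4 + u^3 + 4*u^2 - 3*u - 4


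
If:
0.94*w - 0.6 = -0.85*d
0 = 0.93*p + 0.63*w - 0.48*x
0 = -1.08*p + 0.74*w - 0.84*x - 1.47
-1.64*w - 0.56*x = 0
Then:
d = 0.41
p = -0.58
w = 0.26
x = -0.77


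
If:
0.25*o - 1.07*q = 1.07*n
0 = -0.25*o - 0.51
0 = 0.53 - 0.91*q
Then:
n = -1.06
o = -2.04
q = 0.58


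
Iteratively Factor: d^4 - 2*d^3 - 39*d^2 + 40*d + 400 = (d + 4)*(d^3 - 6*d^2 - 15*d + 100) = (d - 5)*(d + 4)*(d^2 - d - 20) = (d - 5)^2*(d + 4)*(d + 4)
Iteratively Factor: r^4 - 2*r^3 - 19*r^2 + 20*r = (r - 5)*(r^3 + 3*r^2 - 4*r) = r*(r - 5)*(r^2 + 3*r - 4) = r*(r - 5)*(r - 1)*(r + 4)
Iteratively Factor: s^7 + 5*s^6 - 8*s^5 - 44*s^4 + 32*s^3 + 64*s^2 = (s + 4)*(s^6 + s^5 - 12*s^4 + 4*s^3 + 16*s^2) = s*(s + 4)*(s^5 + s^4 - 12*s^3 + 4*s^2 + 16*s) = s*(s + 1)*(s + 4)*(s^4 - 12*s^2 + 16*s) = s*(s - 2)*(s + 1)*(s + 4)*(s^3 + 2*s^2 - 8*s) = s*(s - 2)*(s + 1)*(s + 4)^2*(s^2 - 2*s) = s^2*(s - 2)*(s + 1)*(s + 4)^2*(s - 2)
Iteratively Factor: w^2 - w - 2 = (w + 1)*(w - 2)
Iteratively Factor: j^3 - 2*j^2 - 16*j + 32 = (j + 4)*(j^2 - 6*j + 8) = (j - 4)*(j + 4)*(j - 2)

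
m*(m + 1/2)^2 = m^3 + m^2 + m/4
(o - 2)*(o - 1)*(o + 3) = o^3 - 7*o + 6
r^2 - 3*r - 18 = (r - 6)*(r + 3)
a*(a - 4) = a^2 - 4*a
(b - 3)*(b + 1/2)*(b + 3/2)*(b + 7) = b^4 + 6*b^3 - 49*b^2/4 - 39*b - 63/4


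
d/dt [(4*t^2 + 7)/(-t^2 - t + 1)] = (-4*t^2 + 22*t + 7)/(t^4 + 2*t^3 - t^2 - 2*t + 1)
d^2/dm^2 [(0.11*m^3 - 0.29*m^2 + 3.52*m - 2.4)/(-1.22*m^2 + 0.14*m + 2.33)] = (4.44089209850063e-16*m^5 - 11.008956*m^3 + 26.163792*m^2 - 66.078306*m + 19.18377)/(1.815848*m^6 - 0.625128*m^5 - 10.33218*m^4 + 2.38504*m^3 + 19.73277*m^2 - 2.280138*m - 12.649337)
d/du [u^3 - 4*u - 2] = 3*u^2 - 4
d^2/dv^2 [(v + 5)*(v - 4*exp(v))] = -4*v*exp(v) - 28*exp(v) + 2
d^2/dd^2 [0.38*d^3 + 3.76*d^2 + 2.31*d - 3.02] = 2.28*d + 7.52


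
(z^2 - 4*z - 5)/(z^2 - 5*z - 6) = (z - 5)/(z - 6)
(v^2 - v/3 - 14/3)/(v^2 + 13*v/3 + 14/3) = (3*v - 7)/(3*v + 7)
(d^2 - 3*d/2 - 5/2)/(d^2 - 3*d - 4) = (d - 5/2)/(d - 4)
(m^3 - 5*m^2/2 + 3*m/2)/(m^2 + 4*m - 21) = m*(2*m^2 - 5*m + 3)/(2*(m^2 + 4*m - 21))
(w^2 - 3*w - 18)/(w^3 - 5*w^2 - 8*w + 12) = (w + 3)/(w^2 + w - 2)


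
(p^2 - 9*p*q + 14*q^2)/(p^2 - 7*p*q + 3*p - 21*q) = (p - 2*q)/(p + 3)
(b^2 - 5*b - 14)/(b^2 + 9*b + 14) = (b - 7)/(b + 7)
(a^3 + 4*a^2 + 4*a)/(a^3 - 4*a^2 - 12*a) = (a + 2)/(a - 6)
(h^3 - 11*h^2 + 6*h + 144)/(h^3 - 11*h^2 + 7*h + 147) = (h^2 - 14*h + 48)/(h^2 - 14*h + 49)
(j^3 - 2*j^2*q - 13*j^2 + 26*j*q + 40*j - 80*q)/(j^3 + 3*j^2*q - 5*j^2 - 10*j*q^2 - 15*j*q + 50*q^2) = (j - 8)/(j + 5*q)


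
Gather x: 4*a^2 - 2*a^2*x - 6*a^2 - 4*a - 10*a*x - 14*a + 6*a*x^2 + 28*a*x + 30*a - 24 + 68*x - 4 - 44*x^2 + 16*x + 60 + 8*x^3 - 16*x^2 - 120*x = -2*a^2 + 12*a + 8*x^3 + x^2*(6*a - 60) + x*(-2*a^2 + 18*a - 36) + 32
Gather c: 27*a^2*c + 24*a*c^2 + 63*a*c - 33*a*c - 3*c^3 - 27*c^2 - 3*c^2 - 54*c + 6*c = -3*c^3 + c^2*(24*a - 30) + c*(27*a^2 + 30*a - 48)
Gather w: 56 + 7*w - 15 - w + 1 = 6*w + 42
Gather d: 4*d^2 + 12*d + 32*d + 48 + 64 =4*d^2 + 44*d + 112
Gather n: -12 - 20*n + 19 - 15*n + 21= 28 - 35*n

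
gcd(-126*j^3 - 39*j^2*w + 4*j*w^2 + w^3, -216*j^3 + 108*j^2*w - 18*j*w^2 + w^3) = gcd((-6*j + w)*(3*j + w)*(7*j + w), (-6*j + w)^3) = -6*j + w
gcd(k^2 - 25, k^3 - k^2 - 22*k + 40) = k + 5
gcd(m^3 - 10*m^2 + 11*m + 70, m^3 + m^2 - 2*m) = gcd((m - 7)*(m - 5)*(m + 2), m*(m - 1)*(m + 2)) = m + 2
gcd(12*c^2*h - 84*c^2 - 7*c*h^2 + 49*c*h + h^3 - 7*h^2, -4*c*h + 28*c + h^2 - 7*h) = 4*c*h - 28*c - h^2 + 7*h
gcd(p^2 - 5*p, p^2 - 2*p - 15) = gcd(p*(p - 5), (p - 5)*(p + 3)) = p - 5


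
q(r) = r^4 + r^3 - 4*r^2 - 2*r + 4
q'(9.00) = 3085.00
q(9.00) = 6952.00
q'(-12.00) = -6386.00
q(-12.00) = 18460.00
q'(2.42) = 52.90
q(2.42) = 24.20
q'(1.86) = 19.24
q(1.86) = 4.85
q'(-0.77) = 4.11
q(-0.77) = 3.06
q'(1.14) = -1.30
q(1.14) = -0.31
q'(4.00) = 270.00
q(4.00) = 252.00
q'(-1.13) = 5.10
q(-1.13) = 1.34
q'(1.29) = 1.26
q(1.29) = -0.32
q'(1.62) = 9.92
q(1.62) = 1.40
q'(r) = 4*r^3 + 3*r^2 - 8*r - 2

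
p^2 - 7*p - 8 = (p - 8)*(p + 1)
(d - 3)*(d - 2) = d^2 - 5*d + 6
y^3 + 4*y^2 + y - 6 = (y - 1)*(y + 2)*(y + 3)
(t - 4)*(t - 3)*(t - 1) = t^3 - 8*t^2 + 19*t - 12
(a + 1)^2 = a^2 + 2*a + 1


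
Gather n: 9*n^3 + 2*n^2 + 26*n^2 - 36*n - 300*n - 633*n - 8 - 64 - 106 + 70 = 9*n^3 + 28*n^2 - 969*n - 108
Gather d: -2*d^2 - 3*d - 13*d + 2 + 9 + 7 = -2*d^2 - 16*d + 18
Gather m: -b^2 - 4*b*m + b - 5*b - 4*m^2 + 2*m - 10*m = -b^2 - 4*b - 4*m^2 + m*(-4*b - 8)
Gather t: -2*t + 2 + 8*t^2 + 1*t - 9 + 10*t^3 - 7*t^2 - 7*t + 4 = 10*t^3 + t^2 - 8*t - 3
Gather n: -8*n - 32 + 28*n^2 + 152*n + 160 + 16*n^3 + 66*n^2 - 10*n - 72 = 16*n^3 + 94*n^2 + 134*n + 56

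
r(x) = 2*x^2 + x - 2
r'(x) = 4*x + 1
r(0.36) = -1.38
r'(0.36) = 2.44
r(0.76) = -0.08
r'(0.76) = 4.04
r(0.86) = 0.34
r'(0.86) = 4.44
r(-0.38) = -2.09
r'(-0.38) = -0.52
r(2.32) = 11.08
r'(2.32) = 10.28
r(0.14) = -1.82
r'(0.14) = 1.56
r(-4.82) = 39.64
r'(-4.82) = -18.28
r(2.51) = 13.11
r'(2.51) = 11.04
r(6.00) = 76.00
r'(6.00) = 25.00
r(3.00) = 19.00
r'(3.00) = 13.00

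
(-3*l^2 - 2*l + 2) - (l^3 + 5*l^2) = -l^3 - 8*l^2 - 2*l + 2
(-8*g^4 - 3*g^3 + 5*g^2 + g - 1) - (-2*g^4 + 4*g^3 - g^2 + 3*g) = -6*g^4 - 7*g^3 + 6*g^2 - 2*g - 1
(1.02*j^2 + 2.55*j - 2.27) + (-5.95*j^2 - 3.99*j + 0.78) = -4.93*j^2 - 1.44*j - 1.49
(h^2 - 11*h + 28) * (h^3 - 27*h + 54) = h^5 - 11*h^4 + h^3 + 351*h^2 - 1350*h + 1512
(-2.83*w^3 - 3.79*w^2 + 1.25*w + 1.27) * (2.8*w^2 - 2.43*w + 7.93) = -7.924*w^5 - 3.7351*w^4 - 9.7322*w^3 - 29.5362*w^2 + 6.8264*w + 10.0711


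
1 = 1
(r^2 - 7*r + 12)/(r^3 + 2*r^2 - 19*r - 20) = (r - 3)/(r^2 + 6*r + 5)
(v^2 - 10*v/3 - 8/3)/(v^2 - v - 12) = (v + 2/3)/(v + 3)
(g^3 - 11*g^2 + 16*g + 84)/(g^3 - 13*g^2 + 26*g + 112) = (g - 6)/(g - 8)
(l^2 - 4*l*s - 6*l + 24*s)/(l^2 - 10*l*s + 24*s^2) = (6 - l)/(-l + 6*s)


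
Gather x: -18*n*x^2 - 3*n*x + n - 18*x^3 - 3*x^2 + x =n - 18*x^3 + x^2*(-18*n - 3) + x*(1 - 3*n)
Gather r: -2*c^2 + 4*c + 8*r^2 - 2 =-2*c^2 + 4*c + 8*r^2 - 2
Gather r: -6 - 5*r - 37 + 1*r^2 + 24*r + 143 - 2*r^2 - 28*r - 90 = -r^2 - 9*r + 10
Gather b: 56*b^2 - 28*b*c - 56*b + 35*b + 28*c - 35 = 56*b^2 + b*(-28*c - 21) + 28*c - 35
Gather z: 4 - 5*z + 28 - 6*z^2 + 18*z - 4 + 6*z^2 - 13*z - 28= 0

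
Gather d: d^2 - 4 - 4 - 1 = d^2 - 9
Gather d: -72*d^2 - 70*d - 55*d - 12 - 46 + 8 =-72*d^2 - 125*d - 50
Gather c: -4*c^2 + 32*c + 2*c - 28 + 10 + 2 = -4*c^2 + 34*c - 16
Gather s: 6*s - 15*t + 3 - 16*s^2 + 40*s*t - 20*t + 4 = -16*s^2 + s*(40*t + 6) - 35*t + 7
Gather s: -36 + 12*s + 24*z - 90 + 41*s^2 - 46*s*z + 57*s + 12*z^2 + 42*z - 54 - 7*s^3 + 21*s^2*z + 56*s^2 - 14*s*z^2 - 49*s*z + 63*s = -7*s^3 + s^2*(21*z + 97) + s*(-14*z^2 - 95*z + 132) + 12*z^2 + 66*z - 180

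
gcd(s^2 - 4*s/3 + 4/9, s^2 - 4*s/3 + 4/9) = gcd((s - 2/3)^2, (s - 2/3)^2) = s^2 - 4*s/3 + 4/9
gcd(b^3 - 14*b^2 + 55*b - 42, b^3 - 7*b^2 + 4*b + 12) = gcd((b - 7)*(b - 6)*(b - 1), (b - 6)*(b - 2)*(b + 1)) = b - 6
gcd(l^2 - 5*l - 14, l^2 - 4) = l + 2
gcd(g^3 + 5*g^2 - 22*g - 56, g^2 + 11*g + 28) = g + 7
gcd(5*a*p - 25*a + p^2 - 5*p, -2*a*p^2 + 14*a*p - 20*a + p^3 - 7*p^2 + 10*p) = p - 5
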